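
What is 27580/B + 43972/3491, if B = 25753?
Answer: 175527528/12843389 ≈ 13.667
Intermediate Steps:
27580/B + 43972/3491 = 27580/25753 + 43972/3491 = 27580*(1/25753) + 43972*(1/3491) = 3940/3679 + 43972/3491 = 175527528/12843389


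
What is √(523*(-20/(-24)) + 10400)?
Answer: √390090/6 ≈ 104.10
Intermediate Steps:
√(523*(-20/(-24)) + 10400) = √(523*(-20*(-1/24)) + 10400) = √(523*(⅚) + 10400) = √(2615/6 + 10400) = √(65015/6) = √390090/6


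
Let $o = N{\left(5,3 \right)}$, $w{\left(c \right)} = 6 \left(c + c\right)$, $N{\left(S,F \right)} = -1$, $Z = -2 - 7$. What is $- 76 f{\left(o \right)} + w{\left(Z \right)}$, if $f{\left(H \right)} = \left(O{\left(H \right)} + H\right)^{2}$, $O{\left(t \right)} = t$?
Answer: $-412$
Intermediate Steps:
$Z = -9$ ($Z = -2 - 7 = -9$)
$w{\left(c \right)} = 12 c$ ($w{\left(c \right)} = 6 \cdot 2 c = 12 c$)
$o = -1$
$f{\left(H \right)} = 4 H^{2}$ ($f{\left(H \right)} = \left(H + H\right)^{2} = \left(2 H\right)^{2} = 4 H^{2}$)
$- 76 f{\left(o \right)} + w{\left(Z \right)} = - 76 \cdot 4 \left(-1\right)^{2} + 12 \left(-9\right) = - 76 \cdot 4 \cdot 1 - 108 = \left(-76\right) 4 - 108 = -304 - 108 = -412$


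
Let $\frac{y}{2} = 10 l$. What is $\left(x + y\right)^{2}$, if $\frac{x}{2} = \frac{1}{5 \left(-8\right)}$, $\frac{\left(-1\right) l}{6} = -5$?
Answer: $\frac{143976001}{400} \approx 3.5994 \cdot 10^{5}$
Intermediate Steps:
$l = 30$ ($l = \left(-6\right) \left(-5\right) = 30$)
$y = 600$ ($y = 2 \cdot 10 \cdot 30 = 2 \cdot 300 = 600$)
$x = - \frac{1}{20}$ ($x = \frac{2}{5 \left(-8\right)} = \frac{2}{-40} = 2 \left(- \frac{1}{40}\right) = - \frac{1}{20} \approx -0.05$)
$\left(x + y\right)^{2} = \left(- \frac{1}{20} + 600\right)^{2} = \left(\frac{11999}{20}\right)^{2} = \frac{143976001}{400}$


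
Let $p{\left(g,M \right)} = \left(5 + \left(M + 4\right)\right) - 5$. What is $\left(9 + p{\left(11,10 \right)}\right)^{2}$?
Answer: $529$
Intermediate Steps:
$p{\left(g,M \right)} = 4 + M$ ($p{\left(g,M \right)} = \left(5 + \left(4 + M\right)\right) - 5 = \left(9 + M\right) - 5 = 4 + M$)
$\left(9 + p{\left(11,10 \right)}\right)^{2} = \left(9 + \left(4 + 10\right)\right)^{2} = \left(9 + 14\right)^{2} = 23^{2} = 529$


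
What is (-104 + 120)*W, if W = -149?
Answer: -2384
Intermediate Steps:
(-104 + 120)*W = (-104 + 120)*(-149) = 16*(-149) = -2384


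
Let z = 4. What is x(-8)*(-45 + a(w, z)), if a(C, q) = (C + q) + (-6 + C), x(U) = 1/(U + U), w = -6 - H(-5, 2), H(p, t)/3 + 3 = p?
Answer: 11/16 ≈ 0.68750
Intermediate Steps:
H(p, t) = -9 + 3*p
w = 18 (w = -6 - (-9 + 3*(-5)) = -6 - (-9 - 15) = -6 - 1*(-24) = -6 + 24 = 18)
x(U) = 1/(2*U)
a(C, q) = -6 + q + 2*C
x(-8)*(-45 + a(w, z)) = ((½)/(-8))*(-45 + (-6 + 4 + 2*18)) = ((½)*(-⅛))*(-45 + (-6 + 4 + 36)) = -(-45 + 34)/16 = -1/16*(-11) = 11/16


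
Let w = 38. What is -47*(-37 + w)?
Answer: -47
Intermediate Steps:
-47*(-37 + w) = -47*(-37 + 38) = -47*1 = -47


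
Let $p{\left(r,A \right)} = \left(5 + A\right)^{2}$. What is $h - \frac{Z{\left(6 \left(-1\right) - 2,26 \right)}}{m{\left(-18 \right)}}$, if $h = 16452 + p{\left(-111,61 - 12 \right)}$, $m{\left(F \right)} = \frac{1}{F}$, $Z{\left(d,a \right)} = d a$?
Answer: $15624$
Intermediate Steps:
$Z{\left(d,a \right)} = a d$
$h = 19368$ ($h = 16452 + \left(5 + \left(61 - 12\right)\right)^{2} = 16452 + \left(5 + 49\right)^{2} = 16452 + 54^{2} = 16452 + 2916 = 19368$)
$h - \frac{Z{\left(6 \left(-1\right) - 2,26 \right)}}{m{\left(-18 \right)}} = 19368 - \frac{26 \left(6 \left(-1\right) - 2\right)}{\frac{1}{-18}} = 19368 - \frac{26 \left(-6 - 2\right)}{- \frac{1}{18}} = 19368 - 26 \left(-8\right) \left(-18\right) = 19368 - \left(-208\right) \left(-18\right) = 19368 - 3744 = 15624$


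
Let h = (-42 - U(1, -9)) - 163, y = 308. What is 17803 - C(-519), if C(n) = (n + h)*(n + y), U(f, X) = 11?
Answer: -137282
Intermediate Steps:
h = -216 (h = (-42 - 1*11) - 163 = (-42 - 11) - 163 = -53 - 163 = -216)
C(n) = (-216 + n)*(308 + n) (C(n) = (n - 216)*(n + 308) = (-216 + n)*(308 + n))
17803 - C(-519) = 17803 - (-66528 + (-519)² + 92*(-519)) = 17803 - (-66528 + 269361 - 47748) = 17803 - 1*155085 = 17803 - 155085 = -137282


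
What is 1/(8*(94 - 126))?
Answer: -1/256 ≈ -0.0039063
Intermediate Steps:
1/(8*(94 - 126)) = 1/(8*(-32)) = 1/(-256) = -1/256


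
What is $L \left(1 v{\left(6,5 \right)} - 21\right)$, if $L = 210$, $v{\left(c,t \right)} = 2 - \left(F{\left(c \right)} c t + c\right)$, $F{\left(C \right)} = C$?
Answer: $-43050$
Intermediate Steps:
$v{\left(c,t \right)} = 2 - c - t c^{2}$ ($v{\left(c,t \right)} = 2 - \left(c c t + c\right) = 2 - \left(c^{2} t + c\right) = 2 - \left(t c^{2} + c\right) = 2 - \left(c + t c^{2}\right) = 2 - c - t c^{2}$)
$L \left(1 v{\left(6,5 \right)} - 21\right) = 210 \left(1 \left(2 - 6 - 5 \cdot 6^{2}\right) - 21\right) = 210 \left(1 \left(2 - 6 - 5 \cdot 36\right) - 21\right) = 210 \left(1 \left(2 - 6 - 180\right) - 21\right) = 210 \left(1 \left(-184\right) - 21\right) = 210 \left(-184 - 21\right) = 210 \left(-205\right) = -43050$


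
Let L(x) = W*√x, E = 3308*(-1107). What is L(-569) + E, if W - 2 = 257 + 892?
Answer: -3661956 + 1151*I*√569 ≈ -3.662e+6 + 27456.0*I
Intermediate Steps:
E = -3661956
W = 1151 (W = 2 + (257 + 892) = 2 + 1149 = 1151)
L(x) = 1151*√x
L(-569) + E = 1151*√(-569) - 3661956 = 1151*(I*√569) - 3661956 = 1151*I*√569 - 3661956 = -3661956 + 1151*I*√569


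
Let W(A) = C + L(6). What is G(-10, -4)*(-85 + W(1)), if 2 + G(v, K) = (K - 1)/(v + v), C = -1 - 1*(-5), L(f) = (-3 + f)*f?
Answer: 441/4 ≈ 110.25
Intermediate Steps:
L(f) = f*(-3 + f)
C = 4 (C = -1 + 5 = 4)
G(v, K) = -2 + (-1 + K)/(2*v) (G(v, K) = -2 + (K - 1)/(v + v) = -2 + (-1 + K)/((2*v)) = -2 + (-1 + K)*(1/(2*v)) = -2 + (-1 + K)/(2*v))
W(A) = 22 (W(A) = 4 + 6*(-3 + 6) = 4 + 6*3 = 4 + 18 = 22)
G(-10, -4)*(-85 + W(1)) = ((½)*(-1 - 4 - 4*(-10))/(-10))*(-85 + 22) = ((½)*(-⅒)*(-1 - 4 + 40))*(-63) = ((½)*(-⅒)*35)*(-63) = -7/4*(-63) = 441/4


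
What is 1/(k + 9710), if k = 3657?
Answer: 1/13367 ≈ 7.4811e-5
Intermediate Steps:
1/(k + 9710) = 1/(3657 + 9710) = 1/13367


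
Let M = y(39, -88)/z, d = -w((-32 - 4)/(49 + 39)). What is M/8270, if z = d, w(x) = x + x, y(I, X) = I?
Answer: 143/24810 ≈ 0.0057638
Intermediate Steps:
w(x) = 2*x
d = 9/11 (d = -2*(-32 - 4)/(49 + 39) = -2*(-36/88) = -2*(-36*1/88) = -2*(-9)/22 = -1*(-9/11) = 9/11 ≈ 0.81818)
z = 9/11 ≈ 0.81818
M = 143/3 (M = 39/(9/11) = 39*(11/9) = 143/3 ≈ 47.667)
M/8270 = (143/3)/8270 = (143/3)*(1/8270) = 143/24810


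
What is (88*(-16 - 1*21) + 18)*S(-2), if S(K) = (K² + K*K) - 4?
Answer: -12952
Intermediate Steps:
S(K) = -4 + 2*K² (S(K) = (K² + K²) - 4 = 2*K² - 4 = -4 + 2*K²)
(88*(-16 - 1*21) + 18)*S(-2) = (88*(-16 - 1*21) + 18)*(-4 + 2*(-2)²) = (88*(-16 - 21) + 18)*(-4 + 2*4) = (88*(-37) + 18)*(-4 + 8) = (-3256 + 18)*4 = -3238*4 = -12952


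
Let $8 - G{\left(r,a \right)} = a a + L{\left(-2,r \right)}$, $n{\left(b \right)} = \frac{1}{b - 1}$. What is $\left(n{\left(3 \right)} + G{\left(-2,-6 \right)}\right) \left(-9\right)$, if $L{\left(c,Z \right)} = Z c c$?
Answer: $\frac{351}{2} \approx 175.5$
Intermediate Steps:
$L{\left(c,Z \right)} = Z c^{2}$
$n{\left(b \right)} = \frac{1}{-1 + b}$
$G{\left(r,a \right)} = 8 - a^{2} - 4 r$ ($G{\left(r,a \right)} = 8 - \left(a a + r \left(-2\right)^{2}\right) = 8 - \left(a^{2} + r 4\right) = 8 - \left(a^{2} + 4 r\right) = 8 - a^{2} - 4 r$)
$\left(n{\left(3 \right)} + G{\left(-2,-6 \right)}\right) \left(-9\right) = \left(\frac{1}{-1 + 3} - 20\right) \left(-9\right) = \left(\frac{1}{2} + \left(8 - 36 + 8\right)\right) \left(-9\right) = \left(\frac{1}{2} - 20\right) \left(-9\right) = \left(- \frac{39}{2}\right) \left(-9\right) = \frac{351}{2}$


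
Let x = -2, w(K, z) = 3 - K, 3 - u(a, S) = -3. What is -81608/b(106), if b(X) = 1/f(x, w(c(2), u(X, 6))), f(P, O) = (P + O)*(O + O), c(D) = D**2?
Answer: -489648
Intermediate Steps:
u(a, S) = 6 (u(a, S) = 3 - 1*(-3) = 3 + 3 = 6)
f(P, O) = 2*O*(O + P) (f(P, O) = (O + P)*(2*O) = 2*O*(O + P))
b(X) = 1/6 (b(X) = 1/(2*(3 - 1*2**2)*((3 - 1*2**2) - 2)) = 1/(2*(3 - 1*4)*((3 - 1*4) - 2)) = 1/(2*(3 - 4)*((3 - 4) - 2)) = 1/(2*(-1)*(-1 - 2)) = 1/(2*(-1)*(-3)) = 1/6)
-81608/b(106) = -81608/1/6 = -81608*6 = -489648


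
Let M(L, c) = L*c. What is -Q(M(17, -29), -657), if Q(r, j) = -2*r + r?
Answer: -493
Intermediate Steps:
Q(r, j) = -r
-Q(M(17, -29), -657) = -(-1)*17*(-29) = -(-1)*(-493) = -1*493 = -493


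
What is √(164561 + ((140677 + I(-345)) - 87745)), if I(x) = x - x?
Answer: √217493 ≈ 466.36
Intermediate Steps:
I(x) = 0
√(164561 + ((140677 + I(-345)) - 87745)) = √(164561 + ((140677 + 0) - 87745)) = √(164561 + (140677 - 87745)) = √(164561 + 52932) = √217493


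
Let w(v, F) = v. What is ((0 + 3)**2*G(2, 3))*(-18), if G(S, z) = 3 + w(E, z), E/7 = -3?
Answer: 2916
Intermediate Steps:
E = -21 (E = 7*(-3) = -21)
G(S, z) = -18 (G(S, z) = 3 - 21 = -18)
((0 + 3)**2*G(2, 3))*(-18) = ((0 + 3)**2*(-18))*(-18) = (3**2*(-18))*(-18) = (9*(-18))*(-18) = -162*(-18) = 2916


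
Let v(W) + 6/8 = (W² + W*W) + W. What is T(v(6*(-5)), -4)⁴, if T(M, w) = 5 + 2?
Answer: 2401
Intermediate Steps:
v(W) = -¾ + W + 2*W² (v(W) = -¾ + ((W² + W*W) + W) = -¾ + ((W² + W²) + W) = -¾ + (2*W² + W) = -¾ + (W + 2*W²) = -¾ + W + 2*W²)
T(M, w) = 7
T(v(6*(-5)), -4)⁴ = 7⁴ = 2401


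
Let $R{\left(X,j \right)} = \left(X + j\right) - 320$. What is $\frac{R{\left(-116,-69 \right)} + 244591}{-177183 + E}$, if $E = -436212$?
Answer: $- \frac{81362}{204465} \approx -0.39793$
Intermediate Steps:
$R{\left(X,j \right)} = -320 + X + j$
$\frac{R{\left(-116,-69 \right)} + 244591}{-177183 + E} = \frac{\left(-320 - 116 - 69\right) + 244591}{-177183 - 436212} = \frac{-505 + 244591}{-613395} = 244086 \left(- \frac{1}{613395}\right) = - \frac{81362}{204465}$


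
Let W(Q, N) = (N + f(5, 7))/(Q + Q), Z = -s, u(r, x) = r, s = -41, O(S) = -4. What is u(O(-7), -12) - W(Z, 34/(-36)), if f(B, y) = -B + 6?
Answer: -5905/1476 ≈ -4.0007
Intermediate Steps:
f(B, y) = 6 - B
Z = 41 (Z = -1*(-41) = 41)
W(Q, N) = (1 + N)/(2*Q) (W(Q, N) = (N + (6 - 1*5))/(Q + Q) = (N + (6 - 5))/((2*Q)) = (N + 1)*(1/(2*Q)) = (1 + N)*(1/(2*Q)) = (1 + N)/(2*Q))
u(O(-7), -12) - W(Z, 34/(-36)) = -4 - (1 + 34/(-36))/(2*41) = -4 - (1 + 34*(-1/36))/(2*41) = -4 - (1 - 17/18)/(2*41) = -4 - 1/(2*41*18) = -4 - 1*1/1476 = -4 - 1/1476 = -5905/1476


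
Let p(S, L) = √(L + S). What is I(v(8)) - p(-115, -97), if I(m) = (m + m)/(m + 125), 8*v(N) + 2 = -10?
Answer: -6/247 - 2*I*√53 ≈ -0.024291 - 14.56*I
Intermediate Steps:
v(N) = -3/2 (v(N) = -¼ + (⅛)*(-10) = -¼ - 5/4 = -3/2)
I(m) = 2*m/(125 + m) (I(m) = (2*m)/(125 + m) = 2*m/(125 + m))
I(v(8)) - p(-115, -97) = 2*(-3/2)/(125 - 3/2) - √(-97 - 115) = 2*(-3/2)/(247/2) - √(-212) = 2*(-3/2)*(2/247) - 2*I*√53 = -6/247 - 2*I*√53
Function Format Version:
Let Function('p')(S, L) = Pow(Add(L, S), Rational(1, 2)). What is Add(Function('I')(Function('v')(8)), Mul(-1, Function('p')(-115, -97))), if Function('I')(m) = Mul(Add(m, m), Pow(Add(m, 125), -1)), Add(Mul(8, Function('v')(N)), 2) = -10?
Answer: Add(Rational(-6, 247), Mul(-2, I, Pow(53, Rational(1, 2)))) ≈ Add(-0.024291, Mul(-14.560, I))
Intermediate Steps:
Function('v')(N) = Rational(-3, 2) (Function('v')(N) = Add(Rational(-1, 4), Mul(Rational(1, 8), -10)) = Add(Rational(-1, 4), Rational(-5, 4)) = Rational(-3, 2))
Function('I')(m) = Mul(2, m, Pow(Add(125, m), -1)) (Function('I')(m) = Mul(Mul(2, m), Pow(Add(125, m), -1)) = Mul(2, m, Pow(Add(125, m), -1)))
Add(Function('I')(Function('v')(8)), Mul(-1, Function('p')(-115, -97))) = Add(Mul(2, Rational(-3, 2), Pow(Add(125, Rational(-3, 2)), -1)), Mul(-1, Pow(Add(-97, -115), Rational(1, 2)))) = Add(Mul(2, Rational(-3, 2), Pow(Rational(247, 2), -1)), Mul(-1, Pow(-212, Rational(1, 2)))) = Add(Mul(2, Rational(-3, 2), Rational(2, 247)), Mul(-1, Mul(2, I, Pow(53, Rational(1, 2))))) = Add(Rational(-6, 247), Mul(-2, I, Pow(53, Rational(1, 2))))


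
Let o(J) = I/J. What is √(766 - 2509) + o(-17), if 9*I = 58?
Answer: -58/153 + I*√1743 ≈ -0.37909 + 41.749*I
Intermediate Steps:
I = 58/9 (I = (⅑)*58 = 58/9 ≈ 6.4444)
o(J) = 58/(9*J)
√(766 - 2509) + o(-17) = √(766 - 2509) + (58/9)/(-17) = √(-1743) + (58/9)*(-1/17) = I*√1743 - 58/153 = -58/153 + I*√1743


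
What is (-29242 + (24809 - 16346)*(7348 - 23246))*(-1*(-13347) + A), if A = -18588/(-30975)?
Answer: -18546179538377536/10325 ≈ -1.7962e+12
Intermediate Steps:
A = 6196/10325 (A = -18588*(-1/30975) = 6196/10325 ≈ 0.60010)
(-29242 + (24809 - 16346)*(7348 - 23246))*(-1*(-13347) + A) = (-29242 + (24809 - 16346)*(7348 - 23246))*(-1*(-13347) + 6196/10325) = (-29242 + 8463*(-15898))*(13347 + 6196/10325) = (-29242 - 134544774)*(137813971/10325) = -134574016*137813971/10325 = -18546179538377536/10325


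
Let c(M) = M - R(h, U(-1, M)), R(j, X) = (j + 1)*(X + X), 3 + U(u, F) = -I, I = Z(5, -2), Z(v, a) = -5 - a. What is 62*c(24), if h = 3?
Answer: 1488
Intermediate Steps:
I = -3 (I = -5 - 1*(-2) = -5 + 2 = -3)
U(u, F) = 0 (U(u, F) = -3 - 1*(-3) = -3 + 3 = 0)
R(j, X) = 2*X*(1 + j) (R(j, X) = (1 + j)*(2*X) = 2*X*(1 + j))
c(M) = M (c(M) = M - 2*0*(1 + 3) = M - 2*0*4 = M - 1*0 = M + 0 = M)
62*c(24) = 62*24 = 1488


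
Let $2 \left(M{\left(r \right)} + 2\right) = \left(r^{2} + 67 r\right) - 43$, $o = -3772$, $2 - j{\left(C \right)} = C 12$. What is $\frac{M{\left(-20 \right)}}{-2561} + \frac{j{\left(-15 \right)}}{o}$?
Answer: $\frac{348845}{2415023} \approx 0.14445$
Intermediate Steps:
$j{\left(C \right)} = 2 - 12 C$ ($j{\left(C \right)} = 2 - C 12 = 2 - 12 C$)
$M{\left(r \right)} = - \frac{47}{2} + \frac{r^{2}}{2} + \frac{67 r}{2}$ ($M{\left(r \right)} = -2 + \frac{\left(r^{2} + 67 r\right) - 43}{2} = -2 + \frac{-43 + r^{2} + 67 r}{2} = -2 + \left(- \frac{43}{2} + \frac{r^{2}}{2} + \frac{67 r}{2}\right) = - \frac{47}{2} + \frac{r^{2}}{2} + \frac{67 r}{2}$)
$\frac{M{\left(-20 \right)}}{-2561} + \frac{j{\left(-15 \right)}}{o} = \frac{- \frac{47}{2} + \frac{\left(-20\right)^{2}}{2} + \frac{67}{2} \left(-20\right)}{-2561} + \frac{2 - -180}{-3772} = \left(- \frac{47}{2} + \frac{1}{2} \cdot 400 - 670\right) \left(- \frac{1}{2561}\right) + \left(2 + 180\right) \left(- \frac{1}{3772}\right) = \left(- \frac{47}{2} + 200 - 670\right) \left(- \frac{1}{2561}\right) + 182 \left(- \frac{1}{3772}\right) = \left(- \frac{987}{2}\right) \left(- \frac{1}{2561}\right) - \frac{91}{1886} = \frac{987}{5122} - \frac{91}{1886} = \frac{348845}{2415023}$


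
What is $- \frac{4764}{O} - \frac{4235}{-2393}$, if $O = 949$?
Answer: $- \frac{7381237}{2270957} \approx -3.2503$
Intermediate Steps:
$- \frac{4764}{O} - \frac{4235}{-2393} = - \frac{4764}{949} - \frac{4235}{-2393} = \left(-4764\right) \frac{1}{949} - - \frac{4235}{2393} = - \frac{4764}{949} + \frac{4235}{2393} = - \frac{7381237}{2270957}$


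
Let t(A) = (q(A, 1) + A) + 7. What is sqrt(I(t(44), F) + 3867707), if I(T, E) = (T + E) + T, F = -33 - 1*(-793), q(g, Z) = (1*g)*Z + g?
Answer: sqrt(3868745) ≈ 1966.9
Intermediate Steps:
q(g, Z) = g + Z*g (q(g, Z) = g*Z + g = Z*g + g = g + Z*g)
t(A) = 7 + 3*A (t(A) = (A*(1 + 1) + A) + 7 = (A*2 + A) + 7 = (2*A + A) + 7 = 3*A + 7 = 7 + 3*A)
F = 760 (F = -33 + 793 = 760)
I(T, E) = E + 2*T (I(T, E) = (E + T) + T = E + 2*T)
sqrt(I(t(44), F) + 3867707) = sqrt((760 + 2*(7 + 3*44)) + 3867707) = sqrt((760 + 2*(7 + 132)) + 3867707) = sqrt((760 + 2*139) + 3867707) = sqrt((760 + 278) + 3867707) = sqrt(1038 + 3867707) = sqrt(3868745)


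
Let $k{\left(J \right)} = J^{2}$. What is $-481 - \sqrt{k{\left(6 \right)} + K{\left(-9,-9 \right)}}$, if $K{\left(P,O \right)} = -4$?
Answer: $-481 - 4 \sqrt{2} \approx -486.66$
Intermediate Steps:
$-481 - \sqrt{k{\left(6 \right)} + K{\left(-9,-9 \right)}} = -481 - \sqrt{6^{2} - 4} = -481 - \sqrt{36 - 4} = -481 - \sqrt{32} = -481 - 4 \sqrt{2}$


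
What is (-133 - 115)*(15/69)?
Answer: -1240/23 ≈ -53.913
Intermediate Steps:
(-133 - 115)*(15/69) = -3720/69 = -248*5/23 = -1240/23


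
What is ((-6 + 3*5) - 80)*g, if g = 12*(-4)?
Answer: 3408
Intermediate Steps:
g = -48
((-6 + 3*5) - 80)*g = ((-6 + 3*5) - 80)*(-48) = ((-6 + 15) - 80)*(-48) = (9 - 80)*(-48) = -71*(-48) = 3408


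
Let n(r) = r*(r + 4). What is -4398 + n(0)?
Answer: -4398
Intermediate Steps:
n(r) = r*(4 + r)
-4398 + n(0) = -4398 + 0*(4 + 0) = -4398 + 0*4 = -4398 + 0 = -4398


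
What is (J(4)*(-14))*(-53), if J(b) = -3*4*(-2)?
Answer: 17808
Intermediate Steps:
J(b) = 24 (J(b) = -12*(-2) = 24)
(J(4)*(-14))*(-53) = (24*(-14))*(-53) = -336*(-53) = 17808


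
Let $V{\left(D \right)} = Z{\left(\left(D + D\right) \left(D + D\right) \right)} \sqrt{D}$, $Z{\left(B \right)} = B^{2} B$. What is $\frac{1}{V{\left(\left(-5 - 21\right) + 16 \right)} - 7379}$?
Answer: $- \frac{7379}{40960000054449641} - \frac{64000000 i \sqrt{10}}{40960000054449641} \approx -1.8015 \cdot 10^{-13} - 4.9411 \cdot 10^{-9} i$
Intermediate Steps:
$Z{\left(B \right)} = B^{3}$
$V{\left(D \right)} = 64 D^{\frac{13}{2}}$ ($V{\left(D \right)} = \left(\left(D + D\right) \left(D + D\right)\right)^{3} \sqrt{D} = \left(2 D 2 D\right)^{3} \sqrt{D} = \left(4 D^{2}\right)^{3} \sqrt{D} = 64 D^{6} \sqrt{D} = 64 D^{\frac{13}{2}}$)
$\frac{1}{V{\left(\left(-5 - 21\right) + 16 \right)} - 7379} = \frac{1}{64 \left(\left(-5 - 21\right) + 16\right)^{\frac{13}{2}} - 7379} = \frac{1}{64 \left(-26 + 16\right)^{\frac{13}{2}} - 7379} = \frac{1}{64 \left(-10\right)^{\frac{13}{2}} - 7379} = \frac{1}{64 \cdot 1000000 i \sqrt{10} - 7379} = \frac{1}{64000000 i \sqrt{10} - 7379} = \frac{1}{-7379 + 64000000 i \sqrt{10}}$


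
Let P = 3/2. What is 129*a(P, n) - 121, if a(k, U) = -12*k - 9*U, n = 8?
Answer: -11731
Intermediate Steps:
P = 3/2 (P = 3*(½) = 3/2 ≈ 1.5000)
129*a(P, n) - 121 = 129*(-12*3/2 - 9*8) - 121 = 129*(-18 - 72) - 121 = 129*(-90) - 121 = -11610 - 121 = -11731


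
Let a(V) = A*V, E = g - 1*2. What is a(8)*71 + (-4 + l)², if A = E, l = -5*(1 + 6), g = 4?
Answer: 2657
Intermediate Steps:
l = -35 (l = -5*7 = -35)
E = 2 (E = 4 - 1*2 = 4 - 2 = 2)
A = 2
a(V) = 2*V
a(8)*71 + (-4 + l)² = (2*8)*71 + (-4 - 35)² = 16*71 + (-39)² = 1136 + 1521 = 2657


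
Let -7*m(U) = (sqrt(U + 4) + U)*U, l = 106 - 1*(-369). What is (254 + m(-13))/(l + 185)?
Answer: 1609/4620 + 13*I/1540 ≈ 0.34827 + 0.0084416*I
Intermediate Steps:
l = 475 (l = 106 + 369 = 475)
m(U) = -U*(U + sqrt(4 + U))/7 (m(U) = -(sqrt(U + 4) + U)*U/7 = -(sqrt(4 + U) + U)*U/7 = -(U + sqrt(4 + U))*U/7 = -U*(U + sqrt(4 + U))/7)
(254 + m(-13))/(l + 185) = (254 - 1/7*(-13)*(-13 + sqrt(4 - 13)))/(475 + 185) = (254 - 1/7*(-13)*(-13 + sqrt(-9)))/660 = (254 - 1/7*(-13)*(-13 + 3*I))*(1/660) = (254 + (-169/7 + 39*I/7))*(1/660) = (1609/7 + 39*I/7)*(1/660) = 1609/4620 + 13*I/1540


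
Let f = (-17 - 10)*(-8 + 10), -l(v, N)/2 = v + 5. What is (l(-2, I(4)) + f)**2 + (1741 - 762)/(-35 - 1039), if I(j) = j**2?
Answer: 3865421/1074 ≈ 3599.1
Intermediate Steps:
l(v, N) = -10 - 2*v (l(v, N) = -2*(v + 5) = -2*(5 + v) = -10 - 2*v)
f = -54 (f = -27*2 = -54)
(l(-2, I(4)) + f)**2 + (1741 - 762)/(-35 - 1039) = ((-10 - 2*(-2)) - 54)**2 + (1741 - 762)/(-35 - 1039) = ((-10 + 4) - 54)**2 + 979/(-1074) = (-6 - 54)**2 + 979*(-1/1074) = (-60)**2 - 979/1074 = 3600 - 979/1074 = 3865421/1074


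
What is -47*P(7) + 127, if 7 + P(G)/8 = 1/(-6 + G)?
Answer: 2383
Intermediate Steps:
P(G) = -56 + 8/(-6 + G)
-47*P(7) + 127 = -376*(43 - 7*7)/(-6 + 7) + 127 = -376*(43 - 49)/1 + 127 = -376*(-6) + 127 = -47*(-48) + 127 = 2256 + 127 = 2383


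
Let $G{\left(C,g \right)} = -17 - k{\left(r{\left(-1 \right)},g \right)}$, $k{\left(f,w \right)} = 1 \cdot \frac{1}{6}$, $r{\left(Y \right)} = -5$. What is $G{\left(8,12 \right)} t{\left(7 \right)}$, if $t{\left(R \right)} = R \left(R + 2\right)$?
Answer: $- \frac{2163}{2} \approx -1081.5$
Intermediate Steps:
$t{\left(R \right)} = R \left(2 + R\right)$
$k{\left(f,w \right)} = \frac{1}{6}$ ($k{\left(f,w \right)} = 1 \cdot \frac{1}{6} = \frac{1}{6}$)
$G{\left(C,g \right)} = - \frac{103}{6}$ ($G{\left(C,g \right)} = -17 - \frac{1}{6} = - \frac{103}{6}$)
$G{\left(8,12 \right)} t{\left(7 \right)} = - \frac{103 \cdot 7 \left(2 + 7\right)}{6} = - \frac{103 \cdot 7 \cdot 9}{6} = \left(- \frac{103}{6}\right) 63 = - \frac{2163}{2}$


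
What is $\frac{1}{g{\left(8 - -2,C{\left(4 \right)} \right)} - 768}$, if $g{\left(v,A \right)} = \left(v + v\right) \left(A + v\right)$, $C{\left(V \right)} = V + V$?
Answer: $- \frac{1}{408} \approx -0.002451$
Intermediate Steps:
$C{\left(V \right)} = 2 V$
$g{\left(v,A \right)} = 2 v \left(A + v\right)$
$\frac{1}{g{\left(8 - -2,C{\left(4 \right)} \right)} - 768} = \frac{1}{2 \left(8 - -2\right) \left(2 \cdot 4 + \left(8 - -2\right)\right) - 768} = \frac{1}{2 \left(8 + \left(-1 + 3\right)\right) \left(8 + \left(8 + \left(-1 + 3\right)\right)\right) - 768} = \frac{1}{2 \left(8 + 2\right) \left(8 + \left(8 + 2\right)\right) - 768} = \frac{1}{2 \cdot 10 \left(8 + 10\right) - 768} = \frac{1}{2 \cdot 10 \cdot 18 - 768} = \frac{1}{360 - 768} = \frac{1}{-408} = - \frac{1}{408}$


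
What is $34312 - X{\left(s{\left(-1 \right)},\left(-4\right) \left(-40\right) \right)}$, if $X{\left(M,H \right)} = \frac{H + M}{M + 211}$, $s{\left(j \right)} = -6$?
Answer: $\frac{7033806}{205} \approx 34311.0$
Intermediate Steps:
$X{\left(M,H \right)} = \frac{H + M}{211 + M}$
$34312 - X{\left(s{\left(-1 \right)},\left(-4\right) \left(-40\right) \right)} = 34312 - \frac{\left(-4\right) \left(-40\right) - 6}{211 - 6} = 34312 - \frac{160 - 6}{205} = 34312 - \frac{1}{205} \cdot 154 = 34312 - \frac{154}{205} = \frac{7033806}{205}$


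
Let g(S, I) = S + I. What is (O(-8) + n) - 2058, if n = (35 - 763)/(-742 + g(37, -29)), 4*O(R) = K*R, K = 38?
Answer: -782814/367 ≈ -2133.0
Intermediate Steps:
O(R) = 19*R/2 (O(R) = (38*R)/4 = 19*R/2)
g(S, I) = I + S
n = 364/367 (n = (35 - 763)/(-742 + (-29 + 37)) = -728/(-742 + 8) = -728/(-734) = -728*(-1/734) = 364/367 ≈ 0.99183)
(O(-8) + n) - 2058 = ((19/2)*(-8) + 364/367) - 2058 = (-76 + 364/367) - 2058 = -27528/367 - 2058 = -782814/367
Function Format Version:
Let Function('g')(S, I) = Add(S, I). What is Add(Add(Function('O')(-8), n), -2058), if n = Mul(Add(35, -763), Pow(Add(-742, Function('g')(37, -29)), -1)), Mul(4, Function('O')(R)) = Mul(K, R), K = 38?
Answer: Rational(-782814, 367) ≈ -2133.0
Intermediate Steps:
Function('O')(R) = Mul(Rational(19, 2), R) (Function('O')(R) = Mul(Rational(1, 4), Mul(38, R)) = Mul(Rational(19, 2), R))
Function('g')(S, I) = Add(I, S)
n = Rational(364, 367) (n = Mul(Add(35, -763), Pow(Add(-742, Add(-29, 37)), -1)) = Mul(-728, Pow(Add(-742, 8), -1)) = Mul(-728, Pow(-734, -1)) = Mul(-728, Rational(-1, 734)) = Rational(364, 367) ≈ 0.99183)
Add(Add(Function('O')(-8), n), -2058) = Add(Add(Mul(Rational(19, 2), -8), Rational(364, 367)), -2058) = Add(Add(-76, Rational(364, 367)), -2058) = Add(Rational(-27528, 367), -2058) = Rational(-782814, 367)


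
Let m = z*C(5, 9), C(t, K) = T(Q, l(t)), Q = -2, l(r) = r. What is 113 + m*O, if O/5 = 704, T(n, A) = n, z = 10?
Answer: -70287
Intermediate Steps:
C(t, K) = -2
m = -20 (m = 10*(-2) = -20)
O = 3520 (O = 5*704 = 3520)
113 + m*O = 113 - 20*3520 = 113 - 70400 = -70287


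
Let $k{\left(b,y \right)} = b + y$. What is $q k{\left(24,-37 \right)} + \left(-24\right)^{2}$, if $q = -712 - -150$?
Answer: $7882$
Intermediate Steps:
$q = -562$ ($q = -712 + 150 = -562$)
$q k{\left(24,-37 \right)} + \left(-24\right)^{2} = - 562 \left(24 - 37\right) + \left(-24\right)^{2} = \left(-562\right) \left(-13\right) + 576 = 7306 + 576 = 7882$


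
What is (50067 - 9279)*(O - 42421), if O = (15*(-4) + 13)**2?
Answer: -1640167056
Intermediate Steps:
O = 2209 (O = (-60 + 13)**2 = (-47)**2 = 2209)
(50067 - 9279)*(O - 42421) = (50067 - 9279)*(2209 - 42421) = 40788*(-40212) = -1640167056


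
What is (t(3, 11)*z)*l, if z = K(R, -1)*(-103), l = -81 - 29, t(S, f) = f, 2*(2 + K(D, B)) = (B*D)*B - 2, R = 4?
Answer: -124630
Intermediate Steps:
K(D, B) = -3 + D*B**2/2 (K(D, B) = -2 + ((B*D)*B - 2)/2 = -2 + (D*B**2 - 2)/2 = -2 + (-2 + D*B**2)/2 = -2 + (-1 + D*B**2/2) = -3 + D*B**2/2)
l = -110
z = 103 (z = (-3 + (1/2)*4*(-1)**2)*(-103) = (-3 + (1/2)*4*1)*(-103) = (-3 + 2)*(-103) = -1*(-103) = 103)
(t(3, 11)*z)*l = (11*103)*(-110) = 1133*(-110) = -124630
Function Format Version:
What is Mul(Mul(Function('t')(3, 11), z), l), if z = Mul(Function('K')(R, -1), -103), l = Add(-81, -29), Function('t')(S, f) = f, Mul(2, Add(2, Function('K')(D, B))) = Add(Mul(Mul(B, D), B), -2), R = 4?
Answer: -124630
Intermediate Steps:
Function('K')(D, B) = Add(-3, Mul(Rational(1, 2), D, Pow(B, 2))) (Function('K')(D, B) = Add(-2, Mul(Rational(1, 2), Add(Mul(Mul(B, D), B), -2))) = Add(-2, Mul(Rational(1, 2), Add(Mul(D, Pow(B, 2)), -2))) = Add(-2, Mul(Rational(1, 2), Add(-2, Mul(D, Pow(B, 2))))) = Add(-2, Add(-1, Mul(Rational(1, 2), D, Pow(B, 2)))) = Add(-3, Mul(Rational(1, 2), D, Pow(B, 2))))
l = -110
z = 103 (z = Mul(Add(-3, Mul(Rational(1, 2), 4, Pow(-1, 2))), -103) = Mul(Add(-3, Mul(Rational(1, 2), 4, 1)), -103) = Mul(Add(-3, 2), -103) = Mul(-1, -103) = 103)
Mul(Mul(Function('t')(3, 11), z), l) = Mul(Mul(11, 103), -110) = Mul(1133, -110) = -124630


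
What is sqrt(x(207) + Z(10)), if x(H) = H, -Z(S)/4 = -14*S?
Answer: sqrt(767) ≈ 27.695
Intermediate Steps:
Z(S) = 56*S (Z(S) = -(-56)*S = 56*S)
sqrt(x(207) + Z(10)) = sqrt(207 + 56*10) = sqrt(207 + 560) = sqrt(767)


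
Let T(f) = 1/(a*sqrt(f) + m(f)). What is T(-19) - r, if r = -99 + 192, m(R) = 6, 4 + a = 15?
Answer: (-1023*sqrt(19) + 557*I)/(-6*I + 11*sqrt(19)) ≈ -92.997 - 0.020534*I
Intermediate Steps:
a = 11 (a = -4 + 15 = 11)
T(f) = 1/(6 + 11*sqrt(f)) (T(f) = 1/(11*sqrt(f) + 6) = 1/(6 + 11*sqrt(f)))
r = 93
T(-19) - r = 1/(6 + 11*sqrt(-19)) - 1*93 = 1/(6 + 11*(I*sqrt(19))) - 93 = 1/(6 + 11*I*sqrt(19)) - 93 = -93 + 1/(6 + 11*I*sqrt(19))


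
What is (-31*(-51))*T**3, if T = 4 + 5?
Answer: 1152549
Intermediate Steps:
T = 9
(-31*(-51))*T**3 = -31*(-51)*9**3 = 1581*729 = 1152549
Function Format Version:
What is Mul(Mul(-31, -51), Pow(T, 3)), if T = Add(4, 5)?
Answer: 1152549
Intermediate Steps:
T = 9
Mul(Mul(-31, -51), Pow(T, 3)) = Mul(Mul(-31, -51), Pow(9, 3)) = Mul(1581, 729) = 1152549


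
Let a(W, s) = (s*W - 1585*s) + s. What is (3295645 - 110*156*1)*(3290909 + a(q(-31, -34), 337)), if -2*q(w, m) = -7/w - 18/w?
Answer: 560397463626945/62 ≈ 9.0387e+12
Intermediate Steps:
q(w, m) = 25/(2*w) (q(w, m) = -(-7/w - 18/w)/2 = -(-25)/(2*w) = 25/(2*w))
a(W, s) = -1584*s + W*s (a(W, s) = (W*s - 1585*s) + s = (-1585*s + W*s) + s = -1584*s + W*s)
(3295645 - 110*156*1)*(3290909 + a(q(-31, -34), 337)) = (3295645 - 110*156*1)*(3290909 + 337*(-1584 + (25/2)/(-31))) = (3295645 - 17160*1)*(3290909 + 337*(-1584 + (25/2)*(-1/31))) = (3295645 - 17160)*(3290909 + 337*(-1584 - 25/62)) = 3278485*(3290909 + 337*(-98233/62)) = 3278485*(3290909 - 33104521/62) = 3278485*(170931837/62) = 560397463626945/62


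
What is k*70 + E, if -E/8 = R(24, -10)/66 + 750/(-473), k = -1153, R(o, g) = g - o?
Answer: -10409422/129 ≈ -80693.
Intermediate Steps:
E = 2168/129 (E = -8*((-10 - 1*24)/66 + 750/(-473)) = -8*((-10 - 24)*(1/66) + 750*(-1/473)) = -8*(-34*1/66 - 750/473) = -8*(-17/33 - 750/473) = -8*(-271/129) = 2168/129 ≈ 16.806)
k*70 + E = -1153*70 + 2168/129 = -80710 + 2168/129 = -10409422/129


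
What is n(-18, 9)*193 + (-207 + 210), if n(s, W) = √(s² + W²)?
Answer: 3 + 1737*√5 ≈ 3887.1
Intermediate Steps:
n(s, W) = √(W² + s²)
n(-18, 9)*193 + (-207 + 210) = √(9² + (-18)²)*193 + (-207 + 210) = √(81 + 324)*193 + 3 = √405*193 + 3 = (9*√5)*193 + 3 = 1737*√5 + 3 = 3 + 1737*√5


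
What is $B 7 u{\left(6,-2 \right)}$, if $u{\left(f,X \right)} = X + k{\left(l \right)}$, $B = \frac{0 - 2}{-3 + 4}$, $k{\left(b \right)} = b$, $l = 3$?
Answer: $-14$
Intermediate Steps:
$B = -2$ ($B = - \frac{2}{1} = \left(-2\right) 1 = -2$)
$u{\left(f,X \right)} = 3 + X$ ($u{\left(f,X \right)} = X + 3 = 3 + X$)
$B 7 u{\left(6,-2 \right)} = \left(-2\right) 7 \left(3 - 2\right) = \left(-14\right) 1 = -14$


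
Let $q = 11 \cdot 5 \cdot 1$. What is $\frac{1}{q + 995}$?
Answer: $\frac{1}{1050} \approx 0.00095238$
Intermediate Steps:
$q = 55$ ($q = 55 \cdot 1 = 55$)
$\frac{1}{q + 995} = \frac{1}{55 + 995} = \frac{1}{1050}$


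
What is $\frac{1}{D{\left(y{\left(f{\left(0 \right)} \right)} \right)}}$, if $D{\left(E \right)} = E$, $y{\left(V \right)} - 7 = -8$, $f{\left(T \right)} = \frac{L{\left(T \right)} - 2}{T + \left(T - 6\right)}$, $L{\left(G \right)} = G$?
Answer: $-1$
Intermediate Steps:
$f{\left(T \right)} = \frac{-2 + T}{-6 + 2 T}$ ($f{\left(T \right)} = \frac{T - 2}{T + \left(T - 6\right)} = \frac{-2 + T}{T + \left(T - 6\right)} = \frac{-2 + T}{T + \left(-6 + T\right)} = \frac{-2 + T}{-6 + 2 T}$)
$y{\left(V \right)} = -1$ ($y{\left(V \right)} = 7 - 8 = -1$)
$\frac{1}{D{\left(y{\left(f{\left(0 \right)} \right)} \right)}} = \frac{1}{-1} = -1$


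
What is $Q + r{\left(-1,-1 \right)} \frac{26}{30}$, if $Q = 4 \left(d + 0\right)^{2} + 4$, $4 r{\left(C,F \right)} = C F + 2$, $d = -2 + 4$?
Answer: $\frac{413}{20} \approx 20.65$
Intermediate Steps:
$d = 2$
$r{\left(C,F \right)} = \frac{1}{2} + \frac{C F}{4}$ ($r{\left(C,F \right)} = \frac{C F + 2}{4} = \frac{2 + C F}{4} = \frac{1}{2} + \frac{C F}{4}$)
$Q = 20$ ($Q = 4 \left(2 + 0\right)^{2} + 4 = 4 \cdot 2^{2} + 4 = 4 \cdot 4 + 4 = 16 + 4 = 20$)
$Q + r{\left(-1,-1 \right)} \frac{26}{30} = 20 + \left(\frac{1}{2} + \frac{1}{4} \left(-1\right) \left(-1\right)\right) \frac{26}{30} = 20 + \left(\frac{1}{2} + \frac{1}{4}\right) 26 \cdot \frac{1}{30} = 20 + \frac{3}{4} \cdot \frac{13}{15} = 20 + \frac{13}{20} = \frac{413}{20}$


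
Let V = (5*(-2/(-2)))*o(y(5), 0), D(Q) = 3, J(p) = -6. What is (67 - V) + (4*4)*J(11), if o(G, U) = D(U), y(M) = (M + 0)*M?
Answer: -44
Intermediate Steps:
y(M) = M² (y(M) = M*M = M²)
o(G, U) = 3
V = 15 (V = (5*(-2/(-2)))*3 = (5*(-2*(-½)))*3 = (5*1)*3 = 5*3 = 15)
(67 - V) + (4*4)*J(11) = (67 - 1*15) + (4*4)*(-6) = (67 - 15) + 16*(-6) = 52 - 96 = -44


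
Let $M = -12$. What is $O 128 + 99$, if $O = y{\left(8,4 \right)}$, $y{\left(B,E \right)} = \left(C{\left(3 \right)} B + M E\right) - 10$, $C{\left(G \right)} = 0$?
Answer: $-7325$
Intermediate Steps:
$y{\left(B,E \right)} = -10 - 12 E$ ($y{\left(B,E \right)} = \left(0 B - 12 E\right) - 10 = \left(0 - 12 E\right) - 10 = - 12 E - 10 = -10 - 12 E$)
$O = -58$ ($O = -10 - 48 = -58$)
$O 128 + 99 = \left(-58\right) 128 + 99 = -7424 + 99 = -7325$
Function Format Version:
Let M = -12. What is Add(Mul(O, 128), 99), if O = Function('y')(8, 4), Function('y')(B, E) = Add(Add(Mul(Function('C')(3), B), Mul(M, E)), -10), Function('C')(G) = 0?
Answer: -7325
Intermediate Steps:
Function('y')(B, E) = Add(-10, Mul(-12, E)) (Function('y')(B, E) = Add(Add(Mul(0, B), Mul(-12, E)), -10) = Add(Add(0, Mul(-12, E)), -10) = Add(Mul(-12, E), -10) = Add(-10, Mul(-12, E)))
O = -58 (O = Add(-10, Mul(-12, 4)) = Add(-10, -48) = -58)
Add(Mul(O, 128), 99) = Add(Mul(-58, 128), 99) = Add(-7424, 99) = -7325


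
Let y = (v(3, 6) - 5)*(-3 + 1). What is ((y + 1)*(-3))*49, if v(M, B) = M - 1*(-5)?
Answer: 735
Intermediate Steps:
v(M, B) = 5 + M (v(M, B) = M + 5 = 5 + M)
y = -6 (y = ((5 + 3) - 5)*(-3 + 1) = (8 - 5)*(-2) = 3*(-2) = -6)
((y + 1)*(-3))*49 = ((-6 + 1)*(-3))*49 = -5*(-3)*49 = 15*49 = 735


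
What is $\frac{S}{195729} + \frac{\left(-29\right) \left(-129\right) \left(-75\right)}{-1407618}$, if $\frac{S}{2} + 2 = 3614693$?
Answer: $\frac{378930551713}{10204135686} \approx 37.135$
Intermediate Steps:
$S = 7229382$ ($S = -4 + 2 \cdot 3614693 = -4 + 7229386 = 7229382$)
$\frac{S}{195729} + \frac{\left(-29\right) \left(-129\right) \left(-75\right)}{-1407618} = \frac{7229382}{195729} + \frac{\left(-29\right) \left(-129\right) \left(-75\right)}{-1407618} = 7229382 \cdot \frac{1}{195729} + 3741 \left(-75\right) \left(- \frac{1}{1407618}\right) = \frac{2409794}{65243} - - \frac{31175}{156402} = \frac{2409794}{65243} + \frac{31175}{156402} = \frac{378930551713}{10204135686}$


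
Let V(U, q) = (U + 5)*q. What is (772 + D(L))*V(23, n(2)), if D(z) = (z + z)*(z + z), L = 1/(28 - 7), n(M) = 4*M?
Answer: 10894592/63 ≈ 1.7293e+5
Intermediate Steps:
V(U, q) = q*(5 + U) (V(U, q) = (5 + U)*q = q*(5 + U))
L = 1/21 ≈ 0.047619
D(z) = 4*z² (D(z) = (2*z)*(2*z) = 4*z²)
(772 + D(L))*V(23, n(2)) = (772 + 4*(1/21)²)*((4*2)*(5 + 23)) = (772 + 4*(1/441))*(8*28) = (772 + 4/441)*224 = (340456/441)*224 = 10894592/63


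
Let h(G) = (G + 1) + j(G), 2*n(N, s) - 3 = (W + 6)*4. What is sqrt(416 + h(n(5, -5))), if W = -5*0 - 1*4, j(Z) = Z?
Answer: 2*sqrt(107) ≈ 20.688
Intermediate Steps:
W = -4 (W = 0 - 4 = -4)
n(N, s) = 11/2 (n(N, s) = 3/2 + ((-4 + 6)*4)/2 = 3/2 + (2*4)/2 = 3/2 + (1/2)*8 = 3/2 + 4 = 11/2)
h(G) = 1 + 2*G (h(G) = (G + 1) + G = (1 + G) + G = 1 + 2*G)
sqrt(416 + h(n(5, -5))) = sqrt(416 + (1 + 2*(11/2))) = sqrt(416 + (1 + 11)) = sqrt(416 + 12) = sqrt(428) = 2*sqrt(107)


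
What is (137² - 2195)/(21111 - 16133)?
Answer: 8287/2489 ≈ 3.3294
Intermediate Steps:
(137² - 2195)/(21111 - 16133) = (18769 - 2195)/4978 = 16574*(1/4978) = 8287/2489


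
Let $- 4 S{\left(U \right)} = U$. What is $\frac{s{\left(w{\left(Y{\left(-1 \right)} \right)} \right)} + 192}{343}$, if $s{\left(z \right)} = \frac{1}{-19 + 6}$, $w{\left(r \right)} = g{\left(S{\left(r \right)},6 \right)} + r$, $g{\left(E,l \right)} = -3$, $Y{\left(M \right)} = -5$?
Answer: $\frac{2495}{4459} \approx 0.55954$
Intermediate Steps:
$S{\left(U \right)} = - \frac{U}{4}$
$w{\left(r \right)} = -3 + r$
$s{\left(z \right)} = - \frac{1}{13}$ ($s{\left(z \right)} = \frac{1}{-13} = - \frac{1}{13}$)
$\frac{s{\left(w{\left(Y{\left(-1 \right)} \right)} \right)} + 192}{343} = \frac{- \frac{1}{13} + 192}{343} = \frac{2495}{13} \cdot \frac{1}{343} = \frac{2495}{4459}$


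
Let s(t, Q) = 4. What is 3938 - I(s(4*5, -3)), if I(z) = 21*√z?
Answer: 3896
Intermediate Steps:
3938 - I(s(4*5, -3)) = 3938 - 21*√4 = 3938 - 21*2 = 3938 - 1*42 = 3938 - 42 = 3896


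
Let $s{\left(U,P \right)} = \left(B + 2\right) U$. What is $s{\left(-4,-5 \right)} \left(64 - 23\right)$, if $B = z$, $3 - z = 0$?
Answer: $-820$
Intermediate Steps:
$z = 3$ ($z = 3 - 0 = 3 + 0 = 3$)
$B = 3$
$s{\left(U,P \right)} = 5 U$ ($s{\left(U,P \right)} = \left(3 + 2\right) U = 5 U$)
$s{\left(-4,-5 \right)} \left(64 - 23\right) = 5 \left(-4\right) \left(64 - 23\right) = \left(-20\right) 41 = -820$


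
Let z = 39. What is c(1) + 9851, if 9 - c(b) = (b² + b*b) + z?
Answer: 9819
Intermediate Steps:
c(b) = -30 - 2*b² (c(b) = 9 - ((b² + b*b) + 39) = 9 - ((b² + b²) + 39) = 9 - (2*b² + 39) = 9 - (39 + 2*b²) = 9 + (-39 - 2*b²) = -30 - 2*b²)
c(1) + 9851 = (-30 - 2*1²) + 9851 = (-30 - 2*1) + 9851 = (-30 - 2) + 9851 = -32 + 9851 = 9819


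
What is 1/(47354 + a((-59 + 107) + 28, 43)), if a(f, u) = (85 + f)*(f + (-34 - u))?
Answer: 1/47193 ≈ 2.1190e-5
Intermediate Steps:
a(f, u) = (85 + f)*(-34 + f - u)
1/(47354 + a((-59 + 107) + 28, 43)) = 1/(47354 + (-2890 + ((-59 + 107) + 28)² - 85*43 + 51*((-59 + 107) + 28) - 1*((-59 + 107) + 28)*43)) = 1/(47354 + (-2890 + (48 + 28)² - 3655 + 51*(48 + 28) - 1*(48 + 28)*43)) = 1/(47354 + (-2890 + 76² - 3655 + 51*76 - 1*76*43)) = 1/(47354 + (-2890 + 5776 - 3655 + 3876 - 3268)) = 1/(47354 - 161) = 1/47193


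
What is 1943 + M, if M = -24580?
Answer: -22637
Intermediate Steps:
1943 + M = 1943 - 24580 = -22637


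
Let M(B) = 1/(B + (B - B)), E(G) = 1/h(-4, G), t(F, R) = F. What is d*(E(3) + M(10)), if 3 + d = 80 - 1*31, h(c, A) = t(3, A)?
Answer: 299/15 ≈ 19.933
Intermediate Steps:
h(c, A) = 3
d = 46 (d = -3 + (80 - 1*31) = -3 + (80 - 31) = -3 + 49 = 46)
E(G) = 1/3
M(B) = 1/B (M(B) = 1/(B + 0) = 1/B)
d*(E(3) + M(10)) = 46*(1/3 + 1/10) = 46*(13/30) = 299/15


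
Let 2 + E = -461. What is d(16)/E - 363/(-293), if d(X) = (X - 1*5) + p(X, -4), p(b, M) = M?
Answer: 166018/135659 ≈ 1.2238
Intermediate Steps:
E = -463 (E = -2 - 461 = -463)
d(X) = -9 + X (d(X) = (X - 1*5) - 4 = (X - 5) - 4 = (-5 + X) - 4 = -9 + X)
d(16)/E - 363/(-293) = (-9 + 16)/(-463) - 363/(-293) = 7*(-1/463) - 363*(-1/293) = -7/463 + 363/293 = 166018/135659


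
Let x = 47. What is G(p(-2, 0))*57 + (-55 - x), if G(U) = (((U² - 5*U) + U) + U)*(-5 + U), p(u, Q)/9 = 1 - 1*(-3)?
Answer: 2099094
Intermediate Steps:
p(u, Q) = 36 (p(u, Q) = 9*(1 - 1*(-3)) = 9*(1 + 3) = 9*4 = 36)
G(U) = (-5 + U)*(U² - 3*U) (G(U) = ((U² - 4*U) + U)*(-5 + U) = (U² - 3*U)*(-5 + U) = (-5 + U)*(U² - 3*U))
G(p(-2, 0))*57 + (-55 - x) = (36*(15 + 36² - 8*36))*57 + (-55 - 1*47) = (36*(15 + 1296 - 288))*57 + (-55 - 47) = (36*1023)*57 - 102 = 36828*57 - 102 = 2099196 - 102 = 2099094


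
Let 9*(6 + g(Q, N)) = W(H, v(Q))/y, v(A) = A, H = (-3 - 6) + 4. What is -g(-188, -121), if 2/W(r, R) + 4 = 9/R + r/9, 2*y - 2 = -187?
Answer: 8645038/1440965 ≈ 5.9995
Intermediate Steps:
y = -185/2 (y = 1 + (½)*(-187) = 1 - 187/2 = -185/2 ≈ -92.500)
H = -5 (H = -9 + 4 = -5)
W(r, R) = 2/(-4 + 9/R + r/9) (W(r, R) = 2/(-4 + (9/R + r/9)) = 2/(-4 + 9/R + r/9))
g(Q, N) = -6 - 4*Q/(185*(81 - 41*Q)) (g(Q, N) = -6 + ((18*Q/(81 - 36*Q + Q*(-5)))/(-185/2))/9 = -6 + ((18*Q/(81 - 36*Q - 5*Q))*(-2/185))/9 = -6 + ((18*Q/(81 - 41*Q))*(-2/185))/9 = -6 + (-36*Q/(185*(81 - 41*Q)))/9 = -6 - 4*Q/(185*(81 - 41*Q)))
-g(-188, -121) = -2*(-44955 + 22753*(-188))/(185*(81 - 41*(-188))) = -2*(-44955 - 4277564)/(185*(81 + 7708)) = -2*(-4322519)/(185*7789) = -1*(-8645038/1440965) = 8645038/1440965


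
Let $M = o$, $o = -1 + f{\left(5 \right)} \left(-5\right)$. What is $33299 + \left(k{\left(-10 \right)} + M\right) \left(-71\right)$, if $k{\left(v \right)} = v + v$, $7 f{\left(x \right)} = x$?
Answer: $\frac{245305}{7} \approx 35044.0$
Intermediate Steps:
$f{\left(x \right)} = \frac{x}{7}$
$k{\left(v \right)} = 2 v$
$o = - \frac{32}{7}$ ($o = -1 + \frac{1}{7} \cdot 5 \left(-5\right) = -1 + \frac{5}{7} \left(-5\right) = -1 - \frac{25}{7} = - \frac{32}{7} \approx -4.5714$)
$M = - \frac{32}{7} \approx -4.5714$
$33299 + \left(k{\left(-10 \right)} + M\right) \left(-71\right) = 33299 + \left(2 \left(-10\right) - \frac{32}{7}\right) \left(-71\right) = 33299 + \left(-20 - \frac{32}{7}\right) \left(-71\right) = 33299 - - \frac{12212}{7} = 33299 + \frac{12212}{7} = \frac{245305}{7}$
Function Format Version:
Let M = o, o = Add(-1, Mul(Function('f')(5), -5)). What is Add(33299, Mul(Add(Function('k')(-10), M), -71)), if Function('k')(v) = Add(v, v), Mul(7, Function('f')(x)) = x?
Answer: Rational(245305, 7) ≈ 35044.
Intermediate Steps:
Function('f')(x) = Mul(Rational(1, 7), x)
Function('k')(v) = Mul(2, v)
o = Rational(-32, 7) (o = Add(-1, Mul(Mul(Rational(1, 7), 5), -5)) = Add(-1, Mul(Rational(5, 7), -5)) = Add(-1, Rational(-25, 7)) = Rational(-32, 7) ≈ -4.5714)
M = Rational(-32, 7) ≈ -4.5714
Add(33299, Mul(Add(Function('k')(-10), M), -71)) = Add(33299, Mul(Add(Mul(2, -10), Rational(-32, 7)), -71)) = Add(33299, Mul(Add(-20, Rational(-32, 7)), -71)) = Add(33299, Mul(Rational(-172, 7), -71)) = Add(33299, Rational(12212, 7)) = Rational(245305, 7)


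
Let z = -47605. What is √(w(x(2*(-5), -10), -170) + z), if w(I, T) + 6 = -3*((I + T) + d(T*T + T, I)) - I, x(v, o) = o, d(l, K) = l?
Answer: I*√133251 ≈ 365.04*I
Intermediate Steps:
w(I, T) = -6 - 6*T - 4*I - 3*T² (w(I, T) = -6 + (-3*((I + T) + (T*T + T)) - I) = -6 + (-3*((I + T) + (T² + T)) - I) = -6 + (-3*((I + T) + (T + T²)) - I) = -6 + (-3*(I + T² + 2*T) - I) = -6 + ((-6*T - 3*I - 3*T²) - I) = -6 + (-6*T - 4*I - 3*T²) = -6 - 6*T - 4*I - 3*T²)
√(w(x(2*(-5), -10), -170) + z) = √((-6 - 6*(-170) - 4*(-10) - 3*(-170)²) - 47605) = √((-6 + 1020 + 40 - 3*28900) - 47605) = √((-6 + 1020 + 40 - 86700) - 47605) = √(-85646 - 47605) = √(-133251) = I*√133251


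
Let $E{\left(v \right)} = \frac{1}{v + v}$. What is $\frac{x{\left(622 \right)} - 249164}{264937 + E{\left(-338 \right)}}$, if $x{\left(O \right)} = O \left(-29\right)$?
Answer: $- \frac{180628552}{179097411} \approx -1.0085$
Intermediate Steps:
$x{\left(O \right)} = - 29 O$
$E{\left(v \right)} = \frac{1}{2 v}$
$\frac{x{\left(622 \right)} - 249164}{264937 + E{\left(-338 \right)}} = \frac{\left(-29\right) 622 - 249164}{264937 + \frac{1}{2 \left(-338\right)}} = \frac{-18038 - 249164}{264937 + \frac{1}{2} \left(- \frac{1}{338}\right)} = - \frac{267202}{264937 - \frac{1}{676}} = - \frac{267202}{\frac{179097411}{676}} = \left(-267202\right) \frac{676}{179097411} = - \frac{180628552}{179097411}$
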